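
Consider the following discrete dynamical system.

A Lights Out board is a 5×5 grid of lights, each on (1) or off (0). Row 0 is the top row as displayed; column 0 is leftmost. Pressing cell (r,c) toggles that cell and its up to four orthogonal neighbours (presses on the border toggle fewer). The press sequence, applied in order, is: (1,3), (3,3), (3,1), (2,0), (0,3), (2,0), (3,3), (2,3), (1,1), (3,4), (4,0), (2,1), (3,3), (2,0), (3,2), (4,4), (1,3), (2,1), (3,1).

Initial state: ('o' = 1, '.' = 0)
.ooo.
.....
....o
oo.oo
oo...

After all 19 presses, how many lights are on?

t=0: .ooo.
.....
....o
oo.oo
oo...
t=1: .oo..
..ooo
...oo
oo.oo
oo...
t=2: .oo..
..ooo
....o
ooo..
oo.o.
t=3: .oo..
..ooo
.o..o
.....
o..o.
t=4: .oo..
o.ooo
o...o
o....
o..o.
t=5: .o.oo
o.o.o
o...o
o....
o..o.
t=6: .o.oo
..o.o
.o..o
.....
o..o.
t=7: .o.oo
..o.o
.o.oo
..ooo
o....
t=8: .o.oo
..ooo
.oo..
..o.o
o....
t=9: ...oo
oo.oo
..o..
..o.o
o....
t=10: ...oo
oo.oo
..o.o
..oo.
o...o
t=11: ...oo
oo.oo
..o.o
o.oo.
.o..o
t=12: ...oo
o..oo
oo..o
oooo.
.o..o
t=13: ...oo
o..oo
oo.oo
oo..o
.o.oo
t=14: ...oo
...oo
...oo
.o..o
.o.oo
t=15: ...oo
...oo
..ooo
..ooo
.oooo
t=16: ...oo
...oo
..ooo
..oo.
.oo..
t=17: ....o
..o..
..o.o
..oo.
.oo..
t=18: ....o
.oo..
oo..o
.ooo.
.oo..
t=19: ....o
.oo..
o...o
o..o.
..o..

8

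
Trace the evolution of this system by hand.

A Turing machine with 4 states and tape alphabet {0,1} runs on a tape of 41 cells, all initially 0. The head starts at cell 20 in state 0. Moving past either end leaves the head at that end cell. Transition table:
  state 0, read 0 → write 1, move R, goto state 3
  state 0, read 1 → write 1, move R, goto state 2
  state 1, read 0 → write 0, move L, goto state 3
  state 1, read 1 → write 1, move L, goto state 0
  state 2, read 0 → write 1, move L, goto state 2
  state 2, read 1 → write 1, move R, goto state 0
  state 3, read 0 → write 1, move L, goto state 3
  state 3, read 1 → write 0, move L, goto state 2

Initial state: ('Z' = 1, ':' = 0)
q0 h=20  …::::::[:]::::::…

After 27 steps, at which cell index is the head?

4

k=0  q0 h=20  …::::::[:]::::::…
k=1  q3 h=21  …:::::Z[:]::::::…
k=2  q3 h=20  …::::::[Z]Z:::::…
k=3  q2 h=19  …::::::[:]:Z::::…
k=4  q2 h=18  …::::::[:]Z:Z:::…
k=5  q2 h=17  …::::::[:]ZZ:Z::…
k=6  q2 h=16  …::::::[:]ZZZ:Z:…
k=7  q2 h=15  …::::::[:]ZZZZ:Z…
k=8  q2 h=14  …::::::[:]ZZZZZ:…
k=9  q2 h=13  …::::::[:]ZZZZZZ…
k=10  q2 h=12  …::::::[:]ZZZZZZ…
k=11  q2 h=11  …::::::[:]ZZZZZZ…
k=12  q2 h=10  …::::::[:]ZZZZZZ…
k=13  q2 h= 9  …::::::[:]ZZZZZZ…
k=14  q2 h= 8  …::::::[:]ZZZZZZ…
k=15  q2 h= 7  …::::::[:]ZZZZZZ…
k=16  q2 h= 6  |::::::[:]ZZZZZZ…
k=17  q2 h= 5  |:::::[:]ZZZZZZ…
k=18  q2 h= 4  |::::[:]ZZZZZZ…
k=19  q2 h= 3  |:::[:]ZZZZZZ…
k=20  q2 h= 2  |::[:]ZZZZZZ…
k=21  q2 h= 1  |:[:]ZZZZZZ…
k=22  q2 h= 0  |[:]ZZZZZZ…
k=23  q2 h= 0  |[Z]ZZZZZZ…
k=24  q0 h= 1  |Z[Z]ZZZZZZ…
k=25  q2 h= 2  |ZZ[Z]ZZZZZZ…
k=26  q0 h= 3  |ZZZ[Z]ZZZZZZ…
k=27  q2 h= 4  |ZZZZ[Z]ZZZZZZ…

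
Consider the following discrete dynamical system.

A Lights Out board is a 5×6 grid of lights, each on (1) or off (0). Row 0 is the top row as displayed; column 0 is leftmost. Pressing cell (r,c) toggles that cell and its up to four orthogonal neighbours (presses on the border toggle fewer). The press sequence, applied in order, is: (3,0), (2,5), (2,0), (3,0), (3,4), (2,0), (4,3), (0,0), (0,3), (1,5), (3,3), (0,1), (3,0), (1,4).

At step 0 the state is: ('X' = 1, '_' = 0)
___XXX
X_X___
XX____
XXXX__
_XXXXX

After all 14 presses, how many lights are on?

12

t=0: ___XXX
X_X___
XX____
XXXX__
_XXXXX
t=1: ___XXX
X_X___
_X____
__XX__
XXXXXX
t=2: ___XXX
X_X__X
_X__XX
__XX_X
XXXXXX
t=3: ___XXX
__X__X
X___XX
X_XX_X
XXXXXX
t=4: ___XXX
__X__X
____XX
_XXX_X
_XXXXX
t=5: ___XXX
__X__X
_____X
_XX_X_
_XXX_X
t=6: ___XXX
X_X__X
XX___X
XXX_X_
_XXX_X
t=7: ___XXX
X_X__X
XX___X
XXXXX_
_X__XX
t=8: XX_XXX
__X__X
XX___X
XXXXX_
_X__XX
t=9: XXX__X
__XX_X
XX___X
XXXXX_
_X__XX
t=10: XXX___
__XXX_
XX____
XXXXX_
_X__XX
t=11: XXX___
__XXX_
XX_X__
XX____
_X_XXX
t=12: ______
_XXXX_
XX_X__
XX____
_X_XXX
t=13: ______
_XXXX_
_X_X__
______
XX_XXX
t=14: ____X_
_XX__X
_X_XX_
______
XX_XXX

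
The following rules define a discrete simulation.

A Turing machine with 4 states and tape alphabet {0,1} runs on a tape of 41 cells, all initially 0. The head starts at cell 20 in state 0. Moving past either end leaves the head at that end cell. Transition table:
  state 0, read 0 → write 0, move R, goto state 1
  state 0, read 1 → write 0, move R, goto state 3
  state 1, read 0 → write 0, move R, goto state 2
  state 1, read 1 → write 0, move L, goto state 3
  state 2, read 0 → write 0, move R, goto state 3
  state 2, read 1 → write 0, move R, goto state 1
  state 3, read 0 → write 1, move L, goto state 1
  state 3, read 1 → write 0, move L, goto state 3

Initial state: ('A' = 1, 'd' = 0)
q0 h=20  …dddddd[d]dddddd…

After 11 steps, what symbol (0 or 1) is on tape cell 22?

0

k=0  q0 h=20  …dddddd[d]dddddd…
k=1  q1 h=21  …dddddd[d]dddddd…
k=2  q2 h=22  …dddddd[d]dddddd…
k=3  q3 h=23  …dddddd[d]dddddd…
k=4  q1 h=22  …dddddd[d]Addddd…
k=5  q2 h=23  …dddddd[A]dddddd…
k=6  q1 h=24  …dddddd[d]dddddd…
k=7  q2 h=25  …dddddd[d]dddddd…
k=8  q3 h=26  …dddddd[d]dddddd…
k=9  q1 h=25  …dddddd[d]Addddd…
k=10  q2 h=26  …dddddd[A]dddddd…
k=11  q1 h=27  …dddddd[d]dddddd…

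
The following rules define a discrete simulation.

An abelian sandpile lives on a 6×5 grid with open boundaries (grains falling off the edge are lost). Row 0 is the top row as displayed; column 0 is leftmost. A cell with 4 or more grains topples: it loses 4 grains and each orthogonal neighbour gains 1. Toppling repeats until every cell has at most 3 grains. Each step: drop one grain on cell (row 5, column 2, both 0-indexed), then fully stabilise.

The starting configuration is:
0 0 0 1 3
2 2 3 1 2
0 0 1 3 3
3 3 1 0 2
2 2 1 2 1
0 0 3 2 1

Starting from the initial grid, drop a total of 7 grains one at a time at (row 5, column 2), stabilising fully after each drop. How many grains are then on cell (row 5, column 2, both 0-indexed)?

t=0: 0 0 0 1 3
2 2 3 1 2
0 0 1 3 3
3 3 1 0 2
2 2 1 2 1
0 0 3 2 1
t=1: 0 0 0 1 3
2 2 3 1 2
0 0 1 3 3
3 3 1 0 2
2 2 2 2 1
0 1 0 3 1
t=2: 0 0 0 1 3
2 2 3 1 2
0 0 1 3 3
3 3 1 0 2
2 2 2 2 1
0 1 1 3 1
t=3: 0 0 0 1 3
2 2 3 1 2
0 0 1 3 3
3 3 1 0 2
2 2 2 2 1
0 1 2 3 1
t=4: 0 0 0 1 3
2 2 3 1 2
0 0 1 3 3
3 3 1 0 2
2 2 2 2 1
0 1 3 3 1
t=5: 0 0 0 1 3
2 2 3 1 2
0 0 1 3 3
3 3 1 0 2
2 2 3 3 1
0 2 1 0 2
t=6: 0 0 0 1 3
2 2 3 1 2
0 0 1 3 3
3 3 1 0 2
2 2 3 3 1
0 2 2 0 2
t=7: 0 0 0 1 3
2 2 3 1 2
0 0 1 3 3
3 3 1 0 2
2 2 3 3 1
0 2 3 0 2

3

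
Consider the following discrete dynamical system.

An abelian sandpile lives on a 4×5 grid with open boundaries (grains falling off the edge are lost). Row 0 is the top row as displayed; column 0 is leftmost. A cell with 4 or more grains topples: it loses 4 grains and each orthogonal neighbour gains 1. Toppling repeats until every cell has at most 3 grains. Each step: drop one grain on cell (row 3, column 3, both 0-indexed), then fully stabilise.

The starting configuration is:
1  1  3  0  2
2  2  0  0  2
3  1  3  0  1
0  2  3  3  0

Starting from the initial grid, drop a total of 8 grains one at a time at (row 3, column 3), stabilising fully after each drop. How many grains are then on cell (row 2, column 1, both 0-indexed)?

0) 1  1  3  0  2
2  2  0  0  2
3  1  3  0  1
0  2  3  3  0
1) 1  1  3  0  2
2  2  1  0  2
3  2  0  2  1
0  3  1  1  1
2) 1  1  3  0  2
2  2  1  0  2
3  2  0  2  1
0  3  1  2  1
3) 1  1  3  0  2
2  2  1  0  2
3  2  0  2  1
0  3  1  3  1
4) 1  1  3  0  2
2  2  1  0  2
3  2  0  3  1
0  3  2  0  2
5) 1  1  3  0  2
2  2  1  0  2
3  2  0  3  1
0  3  2  1  2
6) 1  1  3  0  2
2  2  1  0  2
3  2  0  3  1
0  3  2  2  2
7) 1  1  3  0  2
2  2  1  0  2
3  2  0  3  1
0  3  2  3  2
8) 1  1  3  0  2
2  2  1  1  2
3  2  1  0  2
0  3  3  1  3

2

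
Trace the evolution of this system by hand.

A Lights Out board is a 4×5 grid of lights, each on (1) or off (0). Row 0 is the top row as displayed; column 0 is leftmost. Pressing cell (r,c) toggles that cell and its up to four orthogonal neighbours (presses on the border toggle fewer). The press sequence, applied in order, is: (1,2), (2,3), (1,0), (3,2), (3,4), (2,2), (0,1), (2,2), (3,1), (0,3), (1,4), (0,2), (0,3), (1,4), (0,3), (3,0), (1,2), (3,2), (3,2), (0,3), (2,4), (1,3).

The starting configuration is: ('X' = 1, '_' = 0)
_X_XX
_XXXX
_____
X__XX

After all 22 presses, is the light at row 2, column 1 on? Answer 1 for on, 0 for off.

t=0: _X_XX
_XXXX
_____
X__XX
t=1: _XXXX
____X
__X__
X__XX
t=2: _XXXX
___XX
___XX
X___X
t=3: XXXXX
XX_XX
X__XX
X___X
t=4: XXXXX
XX_XX
X_XXX
XXXXX
t=5: XXXXX
XX_XX
X_XX_
XXX__
t=6: XXXXX
XXXXX
XX___
XX___
t=7: ___XX
X_XXX
XX___
XX___
t=8: ___XX
X__XX
X_XX_
XXX__
t=9: ___XX
X__XX
XXXX_
_____
t=10: __X__
X___X
XXXX_
_____
t=11: __X_X
X__X_
XXXXX
_____
t=12: _X_XX
X_XX_
XXXXX
_____
t=13: _XX__
X_X__
XXXXX
_____
t=14: _XX_X
X_XXX
XXXX_
_____
t=15: _X_X_
X_X_X
XXXX_
_____
t=16: _X_X_
X_X_X
_XXX_
XX___
t=17: _XXX_
XX_XX
_X_X_
XX___
t=18: _XXX_
XX_XX
_XXX_
X_XX_
t=19: _XXX_
XX_XX
_X_X_
XX___
t=20: _X__X
XX__X
_X_X_
XX___
t=21: _X__X
XX___
_X__X
XX__X
t=22: _X_XX
XXXXX
_X_XX
XX__X

1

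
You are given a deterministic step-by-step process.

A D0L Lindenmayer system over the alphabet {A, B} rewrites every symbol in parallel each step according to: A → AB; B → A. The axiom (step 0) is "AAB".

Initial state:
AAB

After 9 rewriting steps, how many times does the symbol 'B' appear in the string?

k=0  AAB
k=1  ABABA
k=2  ABAABAAB
k=3  ABAABABAABABA
k=4  ABAABABAABAABABAABAAB
k=5  ABAABABAABAABABAABABAABAABABAABABA
k=6  ABAABABAABAABABAABABAABAABABAABAABABAABABAABAABABAABAAB
k=7  ABAABABAABAABABAABABAABAABABAABAABABAABABAABAABABAABABAABAABABAABAABABAABABAABAABABAABABA
k=8  ABAABABAABAABABAABABAABAABABAABAABABAABABAABAABABAABABAABA…AABABAABABAABAABABAABABAABAABABAABAABABAABABAABAABABAABAAB  (len 144)
k=9  ABAABABAABAABABAABABAABAABABAABAABABAABABAABAABABAABABAABA…AABABAABABAABAABABAABABAABAABABAABAABABAABABAABAABABAABABA  (len 233)

89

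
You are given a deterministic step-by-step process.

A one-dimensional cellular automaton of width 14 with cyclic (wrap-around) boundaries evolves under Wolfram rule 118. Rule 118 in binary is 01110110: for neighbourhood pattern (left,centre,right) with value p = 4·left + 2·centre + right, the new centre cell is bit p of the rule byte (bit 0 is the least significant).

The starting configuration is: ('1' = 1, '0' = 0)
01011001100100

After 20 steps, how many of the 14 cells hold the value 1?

0) 01011001100100
1) 11101110111110
2) 00110011000011
3) 11011101100101
4) 01100110111110
5) 10111011000011
6) 11001101100100
7) 01110110111111
8) 10011011000001
9) 11101101100010
10) 00110110110111
11) 11011011011001
12) 01101101101110
13) 10110110110011
14) 11011011011100
15) 01101101100111
16) 10110110111001
17) 11011011001110
18) 01101101110011
19) 10110110011101
20) 11011011100110

9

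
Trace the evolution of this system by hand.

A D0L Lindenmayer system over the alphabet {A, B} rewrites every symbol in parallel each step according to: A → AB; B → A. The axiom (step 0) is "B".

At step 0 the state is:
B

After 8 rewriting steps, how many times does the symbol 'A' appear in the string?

21

[0] B
[1] A
[2] AB
[3] ABA
[4] ABAAB
[5] ABAABABA
[6] ABAABABAABAAB
[7] ABAABABAABAABABAABABA
[8] ABAABABAABAABABAABABAABAABABAABAAB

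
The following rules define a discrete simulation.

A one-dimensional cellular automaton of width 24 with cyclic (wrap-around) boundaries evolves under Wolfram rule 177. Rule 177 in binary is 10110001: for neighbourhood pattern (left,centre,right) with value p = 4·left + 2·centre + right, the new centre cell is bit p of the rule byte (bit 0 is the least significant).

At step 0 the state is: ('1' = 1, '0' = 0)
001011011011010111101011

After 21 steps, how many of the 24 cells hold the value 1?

9

0) 001011011011010111101011
1) 100100100100101011010100
2) 010010010010010100101010
3) 001001001001001010010101
4) 100100100100100101001010
5) 010010010010010010100101
6) 101001001001001001010010
7) 010100100100100100101001
8) 101010010010010010010100
9) 010101001001001001001010
10) 001010100100100100100101
11) 100101010010010010010010
12) 010010101001001001001001
13) 101001010100100100100100
14) 010100101010010010010010
15) 001010010101001001001001
16) 100101001010100100100100
17) 010010100101010010010010
18) 001001010010101001001001
19) 100100101001010100100100
20) 010010010100101010010010
21) 001001001010010101001001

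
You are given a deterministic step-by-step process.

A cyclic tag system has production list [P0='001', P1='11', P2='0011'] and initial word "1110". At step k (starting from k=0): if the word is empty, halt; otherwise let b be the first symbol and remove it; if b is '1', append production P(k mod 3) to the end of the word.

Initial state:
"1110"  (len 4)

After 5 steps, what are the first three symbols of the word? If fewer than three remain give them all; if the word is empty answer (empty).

011

k=0  "1110"  (len 4)
k=1  "110001"  (len 6)
k=2  "1000111"  (len 7)
k=3  "0001110011"  (len 10)
k=4  "001110011"  (len 9)
k=5  "01110011"  (len 8)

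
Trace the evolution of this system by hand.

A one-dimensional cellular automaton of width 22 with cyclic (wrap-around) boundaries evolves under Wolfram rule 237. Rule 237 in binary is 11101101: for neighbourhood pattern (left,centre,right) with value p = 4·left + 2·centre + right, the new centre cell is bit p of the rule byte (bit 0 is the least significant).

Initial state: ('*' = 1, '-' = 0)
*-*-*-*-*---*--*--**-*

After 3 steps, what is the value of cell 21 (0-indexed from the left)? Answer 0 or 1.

1

k=0  *-*-*-*-*---*--*--**-*
k=1  *********-*-*--*--****
k=2  *************--*--****
k=3  *************--*--****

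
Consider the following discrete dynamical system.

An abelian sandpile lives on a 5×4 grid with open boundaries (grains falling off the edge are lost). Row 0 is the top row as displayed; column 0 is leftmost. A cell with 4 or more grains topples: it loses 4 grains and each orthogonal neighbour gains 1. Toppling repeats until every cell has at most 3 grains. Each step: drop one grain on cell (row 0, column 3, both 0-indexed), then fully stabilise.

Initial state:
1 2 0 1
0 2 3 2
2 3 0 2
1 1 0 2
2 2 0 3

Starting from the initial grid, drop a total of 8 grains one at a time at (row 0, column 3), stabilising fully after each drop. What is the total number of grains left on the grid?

step 0: 1 2 0 1
0 2 3 2
2 3 0 2
1 1 0 2
2 2 0 3
step 1: 1 2 0 2
0 2 3 2
2 3 0 2
1 1 0 2
2 2 0 3
step 2: 1 2 0 3
0 2 3 2
2 3 0 2
1 1 0 2
2 2 0 3
step 3: 1 2 1 0
0 2 3 3
2 3 0 2
1 1 0 2
2 2 0 3
step 4: 1 2 1 1
0 2 3 3
2 3 0 2
1 1 0 2
2 2 0 3
step 5: 1 2 1 2
0 2 3 3
2 3 0 2
1 1 0 2
2 2 0 3
step 6: 1 2 1 3
0 2 3 3
2 3 0 2
1 1 0 2
2 2 0 3
step 7: 1 2 3 1
0 3 0 1
2 3 1 3
1 1 0 2
2 2 0 3
step 8: 1 2 3 2
0 3 0 1
2 3 1 3
1 1 0 2
2 2 0 3

32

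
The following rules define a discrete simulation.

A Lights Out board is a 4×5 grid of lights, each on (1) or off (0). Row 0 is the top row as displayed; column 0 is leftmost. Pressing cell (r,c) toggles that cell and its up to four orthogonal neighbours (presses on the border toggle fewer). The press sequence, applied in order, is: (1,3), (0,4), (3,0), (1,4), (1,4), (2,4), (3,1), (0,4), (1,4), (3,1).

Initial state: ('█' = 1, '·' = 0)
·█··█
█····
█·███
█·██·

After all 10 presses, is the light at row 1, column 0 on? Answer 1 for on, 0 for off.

step 0: ·█··█
█····
█·███
█·██·
step 1: ·█·██
█·███
█·█·█
█·██·
step 2: ·█···
█·██·
█·█·█
█·██·
step 3: ·█···
█·██·
··█·█
·███·
step 4: ·█··█
█·█·█
··█··
·███·
step 5: ·█···
█·██·
··█·█
·███·
step 6: ·█···
█·███
··██·
·████
step 7: ·█···
█·███
·███·
█··██
step 8: ·█·██
█·██·
·███·
█··██
step 9: ·█·█·
█·█·█
·████
█··██
step 10: ·█·█·
█·█·█
··███
·████

1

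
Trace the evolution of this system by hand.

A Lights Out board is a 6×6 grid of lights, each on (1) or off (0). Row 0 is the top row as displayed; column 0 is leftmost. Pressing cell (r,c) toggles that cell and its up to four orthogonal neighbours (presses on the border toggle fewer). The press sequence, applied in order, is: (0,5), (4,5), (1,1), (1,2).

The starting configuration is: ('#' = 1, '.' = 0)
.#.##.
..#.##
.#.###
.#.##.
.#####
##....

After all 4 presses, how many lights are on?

21

t=0: .#.##.
..#.##
.#.###
.#.##.
.#####
##....
t=1: .#.#.#
..#.#.
.#.###
.#.##.
.#####
##....
t=2: .#.#.#
..#.#.
.#.###
.#.###
.###..
##...#
t=3: ...#.#
##..#.
...###
.#.###
.###..
##...#
t=4: ..##.#
#.###.
..####
.#.###
.###..
##...#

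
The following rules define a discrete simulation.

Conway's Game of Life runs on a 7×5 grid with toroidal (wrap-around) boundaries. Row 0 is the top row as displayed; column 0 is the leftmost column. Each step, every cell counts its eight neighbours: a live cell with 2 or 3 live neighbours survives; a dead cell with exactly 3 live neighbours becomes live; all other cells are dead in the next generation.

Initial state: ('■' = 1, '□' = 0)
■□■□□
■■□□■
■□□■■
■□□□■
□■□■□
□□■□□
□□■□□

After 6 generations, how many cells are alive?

gen 0: ■□■□□
■■□□■
■□□■■
■□□□■
□■□■□
□□■□□
□□■□□
gen 1: ■□■■■
□□■□□
□□□■□
□■■□□
■■■■■
□■■■□
□□■■□
gen 2: □□□□■
□■■□□
□■□■□
□□□□□
□□□□■
□□□□□
■□□□□
gen 3: ■■□□□
■■■■□
□■□□□
□□□□□
□□□□□
□□□□□
□□□□□
gen 4: ■□□□■
□□□□■
■■□□□
□□□□□
□□□□□
□□□□□
□□□□□
gen 5: ■□□□■
□■□□■
■□□□□
□□□□□
□□□□□
□□□□□
□□□□□
gen 6: ■□□□■
□■□□■
■□□□□
□□□□□
□□□□□
□□□□□
□□□□□

5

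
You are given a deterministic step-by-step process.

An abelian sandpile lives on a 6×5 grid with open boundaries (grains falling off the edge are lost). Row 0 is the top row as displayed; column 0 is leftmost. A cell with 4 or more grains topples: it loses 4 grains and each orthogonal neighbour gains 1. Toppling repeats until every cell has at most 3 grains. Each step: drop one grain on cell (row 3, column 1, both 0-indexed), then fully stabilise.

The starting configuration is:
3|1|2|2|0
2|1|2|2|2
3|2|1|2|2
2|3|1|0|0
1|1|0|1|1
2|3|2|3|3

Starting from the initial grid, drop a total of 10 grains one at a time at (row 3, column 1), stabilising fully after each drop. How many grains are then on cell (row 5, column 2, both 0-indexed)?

3

0) 3|1|2|2|0
2|1|2|2|2
3|2|1|2|2
2|3|1|0|0
1|1|0|1|1
2|3|2|3|3
1) 3|1|2|2|0
2|1|2|2|2
3|3|1|2|2
3|0|2|0|0
1|2|0|1|1
2|3|2|3|3
2) 3|1|2|2|0
2|1|2|2|2
3|3|1|2|2
3|1|2|0|0
1|2|0|1|1
2|3|2|3|3
3) 3|1|2|2|0
2|1|2|2|2
3|3|1|2|2
3|2|2|0|0
1|2|0|1|1
2|3|2|3|3
4) 3|1|2|2|0
2|1|2|2|2
3|3|1|2|2
3|3|2|0|0
1|2|0|1|1
2|3|2|3|3
5) 3|1|2|2|0
3|2|2|2|2
1|1|2|2|2
1|2|3|0|0
2|3|0|1|1
2|3|2|3|3
6) 3|1|2|2|0
3|2|2|2|2
1|1|2|2|2
1|3|3|0|0
2|3|0|1|1
2|3|2|3|3
7) 3|1|2|2|0
3|2|2|2|2
1|2|3|2|2
2|2|0|1|0
3|1|2|1|1
3|0|3|3|3
8) 3|1|2|2|0
3|2|2|2|2
1|2|3|2|2
2|3|0|1|0
3|1|2|1|1
3|0|3|3|3
9) 3|1|2|2|0
3|2|2|2|2
1|3|3|2|2
3|0|1|1|0
3|2|2|1|1
3|0|3|3|3
10) 3|1|2|2|0
3|2|2|2|2
1|3|3|2|2
3|1|1|1|0
3|2|2|1|1
3|0|3|3|3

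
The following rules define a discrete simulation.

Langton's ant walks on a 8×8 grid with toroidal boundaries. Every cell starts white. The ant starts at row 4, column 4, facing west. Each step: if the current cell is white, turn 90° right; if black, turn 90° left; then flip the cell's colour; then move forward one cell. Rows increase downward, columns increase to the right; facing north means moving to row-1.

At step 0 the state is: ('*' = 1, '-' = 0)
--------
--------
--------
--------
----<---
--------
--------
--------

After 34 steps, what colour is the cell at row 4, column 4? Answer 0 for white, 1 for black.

0

step 0: --------
--------
--------
--------
----<---
--------
--------
--------
step 1: --------
--------
--------
----^---
----*---
--------
--------
--------
step 2: --------
--------
--------
----*>--
----*---
--------
--------
--------
step 3: --------
--------
--------
----**--
----*v--
--------
--------
--------
step 4: --------
--------
--------
----**--
----<*--
--------
--------
--------
step 5: --------
--------
--------
----**--
-----*--
----v---
--------
--------
step 6: --------
--------
--------
----**--
-----*--
---<*---
--------
--------
step 7: --------
--------
--------
----**--
---^-*--
---**---
--------
--------
step 8: --------
--------
--------
----**--
---*>*--
---**---
--------
--------
step 9: --------
--------
--------
----**--
---***--
---*v---
--------
--------
step 10: --------
--------
--------
----**--
---***--
---*->--
--------
--------
step 11: --------
--------
--------
----**--
---***--
---*-*--
-----v--
--------
step 12: --------
--------
--------
----**--
---***--
---*-*--
----<*--
--------
step 13: --------
--------
--------
----**--
---***--
---*^*--
----**--
--------
step 14: --------
--------
--------
----**--
---***--
---**>--
----**--
--------
step 15: --------
--------
--------
----**--
---**^--
---**---
----**--
--------
step 16: --------
--------
--------
----**--
---*<---
---**---
----**--
--------
step 17: --------
--------
--------
----**--
---*----
---*v---
----**--
--------
step 18: --------
--------
--------
----**--
---*----
---*->--
----**--
--------
step 19: --------
--------
--------
----**--
---*----
---*-*--
----*v--
--------
step 20: --------
--------
--------
----**--
---*----
---*-*--
----*->-
--------
step 21: --------
--------
--------
----**--
---*----
---*-*--
----*-*-
------v-
step 22: --------
--------
--------
----**--
---*----
---*-*--
----*-*-
-----<*-
step 23: --------
--------
--------
----**--
---*----
---*-*--
----*^*-
-----**-
step 24: --------
--------
--------
----**--
---*----
---*-*--
----**>-
-----**-
step 25: --------
--------
--------
----**--
---*----
---*-*^-
----**--
-----**-
step 26: --------
--------
--------
----**--
---*----
---*-**>
----**--
-----**-
step 27: --------
--------
--------
----**--
---*----
---*-***
----**-v
-----**-
step 28: --------
--------
--------
----**--
---*----
---*-***
----**<*
-----**-
step 29: --------
--------
--------
----**--
---*----
---*-*^*
----****
-----**-
step 30: --------
--------
--------
----**--
---*----
---*-<-*
----****
-----**-
step 31: --------
--------
--------
----**--
---*----
---*---*
----*v**
-----**-
step 32: --------
--------
--------
----**--
---*----
---*---*
----*->*
-----**-
step 33: --------
--------
--------
----**--
---*----
---*--^*
----*--*
-----**-
step 34: --------
--------
--------
----**--
---*----
---*--*>
----*--*
-----**-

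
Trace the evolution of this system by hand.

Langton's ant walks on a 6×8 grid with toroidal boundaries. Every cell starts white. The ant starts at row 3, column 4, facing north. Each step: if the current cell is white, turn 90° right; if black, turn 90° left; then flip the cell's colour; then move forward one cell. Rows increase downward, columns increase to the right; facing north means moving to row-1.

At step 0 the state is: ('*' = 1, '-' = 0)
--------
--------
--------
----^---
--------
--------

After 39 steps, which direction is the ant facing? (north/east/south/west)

east

k=0  --------
--------
--------
----^---
--------
--------
k=1  --------
--------
--------
----*>--
--------
--------
k=2  --------
--------
--------
----**--
-----v--
--------
k=3  --------
--------
--------
----**--
----<*--
--------
k=4  --------
--------
--------
----^*--
----**--
--------
k=5  --------
--------
--------
---<-*--
----**--
--------
k=6  --------
--------
---^----
---*-*--
----**--
--------
k=7  --------
--------
---*>---
---*-*--
----**--
--------
k=8  --------
--------
---**---
---*v*--
----**--
--------
k=9  --------
--------
---**---
---<**--
----**--
--------
k=10  --------
--------
---**---
----**--
---v**--
--------
k=11  --------
--------
---**---
----**--
--<***--
--------
k=12  --------
--------
---**---
--^-**--
--****--
--------
k=13  --------
--------
---**---
--*>**--
--****--
--------
k=14  --------
--------
---**---
--****--
--*v**--
--------
k=15  --------
--------
---**---
--****--
--*->*--
--------
k=16  --------
--------
---**---
--**^*--
--*--*--
--------
k=17  --------
--------
---**---
--*<-*--
--*--*--
--------
k=18  --------
--------
---**---
--*--*--
--*v-*--
--------
k=19  --------
--------
---**---
--*--*--
--<*-*--
--------
k=20  --------
--------
---**---
--*--*--
---*-*--
--v-----
k=21  --------
--------
---**---
--*--*--
---*-*--
-<*-----
k=22  --------
--------
---**---
--*--*--
-^-*-*--
-**-----
k=23  --------
--------
---**---
--*--*--
-*>*-*--
-**-----
k=24  --------
--------
---**---
--*--*--
-***-*--
-*v-----
k=25  --------
--------
---**---
--*--*--
-***-*--
-*->----
k=26  ---v----
--------
---**---
--*--*--
-***-*--
-*-*----
k=27  --<*----
--------
---**---
--*--*--
-***-*--
-*-*----
k=28  --**----
--------
---**---
--*--*--
-***-*--
-*^*----
k=29  --**----
--------
---**---
--*--*--
-***-*--
-**>----
k=30  --**----
--------
---**---
--*--*--
-**^-*--
-**-----
k=31  --**----
--------
---**---
--*--*--
-*<--*--
-**-----
k=32  --**----
--------
---**---
--*--*--
-*---*--
-*v-----
k=33  --**----
--------
---**---
--*--*--
-*---*--
-*->----
k=34  --*v----
--------
---**---
--*--*--
-*---*--
-*-*----
k=35  --*->---
--------
---**---
--*--*--
-*---*--
-*-*----
k=36  --*-*---
----v---
---**---
--*--*--
-*---*--
-*-*----
k=37  --*-*---
---<*---
---**---
--*--*--
-*---*--
-*-*----
k=38  --*^*---
---**---
---**---
--*--*--
-*---*--
-*-*----
k=39  --**>---
---**---
---**---
--*--*--
-*---*--
-*-*----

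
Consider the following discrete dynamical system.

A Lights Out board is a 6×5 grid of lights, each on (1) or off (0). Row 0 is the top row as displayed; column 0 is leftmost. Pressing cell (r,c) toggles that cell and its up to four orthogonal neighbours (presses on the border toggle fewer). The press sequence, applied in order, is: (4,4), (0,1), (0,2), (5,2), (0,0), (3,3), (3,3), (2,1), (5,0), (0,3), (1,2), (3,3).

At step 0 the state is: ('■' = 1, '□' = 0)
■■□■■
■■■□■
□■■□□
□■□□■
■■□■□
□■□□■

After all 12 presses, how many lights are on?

18

step 0: ■■□■■
■■■□■
□■■□□
□■□□■
■■□■□
□■□□■
step 1: ■■□■■
■■■□■
□■■□□
□■□□□
■■□□■
□■□□□
step 2: □□■■■
■□■□■
□■■□□
□■□□□
■■□□■
□■□□□
step 3: □■□□■
■□□□■
□■■□□
□■□□□
■■□□■
□■□□□
step 4: □■□□■
■□□□■
□■■□□
□■□□□
■■■□■
□□■■□
step 5: ■□□□■
□□□□■
□■■□□
□■□□□
■■■□■
□□■■□
step 6: ■□□□■
□□□□■
□■■■□
□■■■■
■■■■■
□□■■□
step 7: ■□□□■
□□□□■
□■■□□
□■□□□
■■■□■
□□■■□
step 8: ■□□□■
□■□□■
■□□□□
□□□□□
■■■□■
□□■■□
step 9: ■□□□■
□■□□■
■□□□□
□□□□□
□■■□■
■■■■□
step 10: ■□■■□
□■□■■
■□□□□
□□□□□
□■■□■
■■■■□
step 11: ■□□■□
□□■□■
■□■□□
□□□□□
□■■□■
■■■■□
step 12: ■□□■□
□□■□■
■□■■□
□□■■■
□■■■■
■■■■□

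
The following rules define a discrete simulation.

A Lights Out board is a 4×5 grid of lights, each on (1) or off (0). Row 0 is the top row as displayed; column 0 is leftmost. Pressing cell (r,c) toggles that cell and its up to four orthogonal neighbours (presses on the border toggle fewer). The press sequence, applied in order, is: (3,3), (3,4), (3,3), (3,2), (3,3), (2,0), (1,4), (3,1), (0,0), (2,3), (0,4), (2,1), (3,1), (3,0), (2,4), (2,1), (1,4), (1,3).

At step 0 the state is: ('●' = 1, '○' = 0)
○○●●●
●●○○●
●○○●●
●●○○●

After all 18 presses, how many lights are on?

12

gen 0: ○○●●●
●●○○●
●○○●●
●●○○●
gen 1: ○○●●●
●●○○●
●○○○●
●●●●○
gen 2: ○○●●●
●●○○●
●○○○○
●●●○●
gen 3: ○○●●●
●●○○●
●○○●○
●●○●○
gen 4: ○○●●●
●●○○●
●○●●○
●○●○○
gen 5: ○○●●●
●●○○●
●○●○○
●○○●●
gen 6: ○○●●●
○●○○●
○●●○○
○○○●●
gen 7: ○○●●○
○●○●○
○●●○●
○○○●●
gen 8: ○○●●○
○●○●○
○○●○●
●●●●●
gen 9: ●●●●○
●●○●○
○○●○●
●●●●●
gen 10: ●●●●○
●●○○○
○○○●○
●●●○●
gen 11: ●●●○●
●●○○●
○○○●○
●●●○●
gen 12: ●●●○●
●○○○●
●●●●○
●○●○●
gen 13: ●●●○●
●○○○●
●○●●○
○●○○●
gen 14: ●●●○●
●○○○●
○○●●○
●○○○●
gen 15: ●●●○●
●○○○○
○○●○●
●○○○○
gen 16: ●●●○●
●●○○○
●●○○●
●●○○○
gen 17: ●●●○○
●●○●●
●●○○○
●●○○○
gen 18: ●●●●○
●●●○○
●●○●○
●●○○○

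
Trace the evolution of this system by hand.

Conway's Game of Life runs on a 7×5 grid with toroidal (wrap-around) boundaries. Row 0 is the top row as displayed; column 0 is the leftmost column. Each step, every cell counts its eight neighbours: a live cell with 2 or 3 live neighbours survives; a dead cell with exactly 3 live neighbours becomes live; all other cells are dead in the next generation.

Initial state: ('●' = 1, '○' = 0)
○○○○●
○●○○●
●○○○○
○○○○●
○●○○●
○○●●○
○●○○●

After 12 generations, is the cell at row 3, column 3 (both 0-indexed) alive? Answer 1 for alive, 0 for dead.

k=0  ○○○○●
○●○○●
●○○○○
○○○○●
○●○○●
○○●●○
○●○○●
k=1  ○○○●●
○○○○●
●○○○●
○○○○●
●○●○●
○●●●●
●○●○●
k=2  ○○○○○
○○○○○
●○○●●
○●○○○
○○●○○
○○○○○
○○○○○
k=3  ○○○○○
○○○○●
●○○○●
●●●●●
○○○○○
○○○○○
○○○○○
k=4  ○○○○○
●○○○●
○○●○○
○●●●○
●●●●●
○○○○○
○○○○○
k=5  ○○○○○
○○○○○
●○●○●
○○○○○
●○○○●
●●●●●
○○○○○
k=6  ○○○○○
○○○○○
○○○○○
○●○●○
○○●○○
○●●●○
●●●●●
k=7  ●●●●●
○○○○○
○○○○○
○○●○○
○○○○○
○○○○○
●○○○●
k=8  ○●●●○
●●●●●
○○○○○
○○○○○
○○○○○
○○○○○
○○●○○
k=9  ○○○○○
●○○○●
●●●●●
○○○○○
○○○○○
○○○○○
○●●●○
k=10  ●●●●●
○○●○○
○●●●○
●●●●●
○○○○○
○○●○○
○○●○○
k=11  ●○○○●
○○○○○
○○○○○
●○○○●
●○○○●
○○○○○
●○○○●
k=12  ●○○○●
○○○○○
○○○○○
●○○○●
●○○○●
○○○○○
●○○○●

0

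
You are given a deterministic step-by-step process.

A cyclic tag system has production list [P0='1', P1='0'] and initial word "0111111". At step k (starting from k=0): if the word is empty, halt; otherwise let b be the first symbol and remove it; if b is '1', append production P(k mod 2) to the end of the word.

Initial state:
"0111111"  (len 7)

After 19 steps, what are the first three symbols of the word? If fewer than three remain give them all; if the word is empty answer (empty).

0

t=0: "0111111"  (len 7)
t=1: "111111"  (len 6)
t=2: "111110"  (len 6)
t=3: "111101"  (len 6)
t=4: "111010"  (len 6)
t=5: "110101"  (len 6)
t=6: "101010"  (len 6)
t=7: "010101"  (len 6)
t=8: "10101"  (len 5)
t=9: "01011"  (len 5)
t=10: "1011"  (len 4)
t=11: "0111"  (len 4)
t=12: "111"  (len 3)
t=13: "111"  (len 3)
t=14: "110"  (len 3)
t=15: "101"  (len 3)
t=16: "010"  (len 3)
t=17: "10"  (len 2)
t=18: "00"  (len 2)
t=19: "0"  (len 1)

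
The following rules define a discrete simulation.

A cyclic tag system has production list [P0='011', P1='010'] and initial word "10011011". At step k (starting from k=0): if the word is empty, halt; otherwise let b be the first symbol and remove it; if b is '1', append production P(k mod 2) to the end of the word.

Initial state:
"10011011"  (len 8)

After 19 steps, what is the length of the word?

gen 0: "10011011"  (len 8)
gen 1: "0011011011"  (len 10)
gen 2: "011011011"  (len 9)
gen 3: "11011011"  (len 8)
gen 4: "1011011010"  (len 10)
gen 5: "011011010011"  (len 12)
gen 6: "11011010011"  (len 11)
gen 7: "1011010011011"  (len 13)
gen 8: "011010011011010"  (len 15)
gen 9: "11010011011010"  (len 14)
gen 10: "1010011011010010"  (len 16)
gen 11: "010011011010010011"  (len 18)
gen 12: "10011011010010011"  (len 17)
gen 13: "0011011010010011011"  (len 19)
gen 14: "011011010010011011"  (len 18)
gen 15: "11011010010011011"  (len 17)
gen 16: "1011010010011011010"  (len 19)
gen 17: "011010010011011010011"  (len 21)
gen 18: "11010010011011010011"  (len 20)
gen 19: "1010010011011010011011"  (len 22)

22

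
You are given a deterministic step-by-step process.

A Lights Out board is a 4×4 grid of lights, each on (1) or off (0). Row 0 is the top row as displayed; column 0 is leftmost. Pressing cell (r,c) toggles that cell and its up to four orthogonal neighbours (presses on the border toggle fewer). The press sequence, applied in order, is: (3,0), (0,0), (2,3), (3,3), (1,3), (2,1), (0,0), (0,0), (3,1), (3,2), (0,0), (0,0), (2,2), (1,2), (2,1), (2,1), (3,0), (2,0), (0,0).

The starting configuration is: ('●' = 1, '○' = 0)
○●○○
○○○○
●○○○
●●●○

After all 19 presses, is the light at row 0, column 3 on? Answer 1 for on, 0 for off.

1

0) ○●○○
○○○○
●○○○
●●●○
1) ○●○○
○○○○
○○○○
○○●○
2) ●○○○
●○○○
○○○○
○○●○
3) ●○○○
●○○●
○○●●
○○●●
4) ●○○○
●○○●
○○●○
○○○○
5) ●○○●
●○●○
○○●●
○○○○
6) ●○○●
●●●○
●●○●
○●○○
7) ○●○●
○●●○
●●○●
○●○○
8) ●○○●
●●●○
●●○●
○●○○
9) ●○○●
●●●○
●○○●
●○●○
10) ●○○●
●●●○
●○●●
●●○●
11) ○●○●
○●●○
●○●●
●●○●
12) ●○○●
●●●○
●○●●
●●○●
13) ●○○●
●●○○
●●○○
●●●●
14) ●○●●
●○●●
●●●○
●●●●
15) ●○●●
●●●●
○○○○
●○●●
16) ●○●●
●○●●
●●●○
●●●●
17) ●○●●
●○●●
○●●○
○○●●
18) ●○●●
○○●●
●○●○
●○●●
19) ○●●●
●○●●
●○●○
●○●●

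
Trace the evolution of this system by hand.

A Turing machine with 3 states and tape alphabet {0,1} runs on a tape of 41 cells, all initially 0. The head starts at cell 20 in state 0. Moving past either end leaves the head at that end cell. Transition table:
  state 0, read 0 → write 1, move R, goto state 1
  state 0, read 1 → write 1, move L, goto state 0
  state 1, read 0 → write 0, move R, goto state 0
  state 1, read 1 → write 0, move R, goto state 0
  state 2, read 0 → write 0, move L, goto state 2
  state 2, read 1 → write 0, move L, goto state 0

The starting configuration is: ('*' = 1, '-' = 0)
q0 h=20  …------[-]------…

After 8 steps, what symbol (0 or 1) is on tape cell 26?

1

0) q0 h=20  …------[-]------…
1) q1 h=21  …-----*[-]------…
2) q0 h=22  …----*-[-]------…
3) q1 h=23  …---*-*[-]------…
4) q0 h=24  …--*-*-[-]------…
5) q1 h=25  …-*-*-*[-]------…
6) q0 h=26  …*-*-*-[-]------…
7) q1 h=27  …-*-*-*[-]------…
8) q0 h=28  …*-*-*-[-]------…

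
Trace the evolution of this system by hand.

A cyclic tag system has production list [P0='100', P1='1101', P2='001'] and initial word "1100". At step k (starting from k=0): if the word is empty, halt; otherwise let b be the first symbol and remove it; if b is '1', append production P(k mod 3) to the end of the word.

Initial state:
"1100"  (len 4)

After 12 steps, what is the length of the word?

17

gen 0: "1100"  (len 4)
gen 1: "100100"  (len 6)
gen 2: "001001101"  (len 9)
gen 3: "01001101"  (len 8)
gen 4: "1001101"  (len 7)
gen 5: "0011011101"  (len 10)
gen 6: "011011101"  (len 9)
gen 7: "11011101"  (len 8)
gen 8: "10111011101"  (len 11)
gen 9: "0111011101001"  (len 13)
gen 10: "111011101001"  (len 12)
gen 11: "110111010011101"  (len 15)
gen 12: "10111010011101001"  (len 17)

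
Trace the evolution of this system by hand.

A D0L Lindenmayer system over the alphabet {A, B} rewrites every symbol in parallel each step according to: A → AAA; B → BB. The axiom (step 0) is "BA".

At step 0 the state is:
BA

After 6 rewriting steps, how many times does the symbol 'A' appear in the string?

t=0: BA
t=1: BBAAA
t=2: BBBBAAAAAAAAA
t=3: BBBBBBBBAAAAAAAAAAAAAAAAAAAAAAAAAAA
t=4: BBBBBBBBBBBBBBBBAAAAAAAAAAAAAAAAAAAAAAAAAAAAAAAAAAAAAAAAAAAAAAAAAAAAAAAAAAAAAAAAAAAAAAAAAAAAAAAAA
t=5: BBBBBBBBBBBBBBBBBBBBBBBBBBBBBBBBAAAAAAAAAAAAAAAAAAAAAAAAAA…AAAAAAAAAAAAAAAAAAAAAAAAAAAAAAAAAAAAAAAAAAAAAAAAAAAAAAAAAA  (len 275)
t=6: BBBBBBBBBBBBBBBBBBBBBBBBBBBBBBBBBBBBBBBBBBBBBBBBBBBBBBBBBB…AAAAAAAAAAAAAAAAAAAAAAAAAAAAAAAAAAAAAAAAAAAAAAAAAAAAAAAAAA  (len 793)

729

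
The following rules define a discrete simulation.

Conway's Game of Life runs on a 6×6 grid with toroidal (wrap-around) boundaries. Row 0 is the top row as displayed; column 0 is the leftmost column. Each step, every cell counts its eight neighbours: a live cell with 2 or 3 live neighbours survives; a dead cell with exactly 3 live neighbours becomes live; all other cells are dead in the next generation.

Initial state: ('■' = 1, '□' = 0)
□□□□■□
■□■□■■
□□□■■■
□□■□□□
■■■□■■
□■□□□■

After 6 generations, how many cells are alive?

8

step 0: □□□□■□
■□■□■■
□□□■■■
□□■□□□
■■■□■■
□■□□□■
step 1: □■□■■□
■□□□□□
■■■□□□
□□■□□□
□□■■■■
□■■■□□
step 2: ■■□■■□
■□□■□■
■□■□□□
■□□□■■
□□□□■□
■■□□□■
step 3: □□□■□□
□□□■□□
□□□■□□
■■□■■□
□■□□■□
□■■■□□
step 4: □□□■■□
□□■■■□
□□□■□□
■■□■■■
□□□□■■
□■□■■□
step 5: □□□□□■
□□■□□□
■■□□□□
■□■■□□
□■□□□□
□□■□□□
step 6: □□□□□□
■■□□□□
■□□■□□
■□■□□□
□■□■□□
□□□□□□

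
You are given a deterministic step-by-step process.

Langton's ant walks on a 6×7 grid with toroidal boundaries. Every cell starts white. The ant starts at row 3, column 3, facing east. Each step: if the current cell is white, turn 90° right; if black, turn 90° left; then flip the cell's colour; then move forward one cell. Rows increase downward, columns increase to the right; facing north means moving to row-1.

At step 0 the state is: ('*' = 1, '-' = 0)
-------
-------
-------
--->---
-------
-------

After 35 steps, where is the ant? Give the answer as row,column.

3,0

gen 0: -------
-------
-------
--->---
-------
-------
gen 1: -------
-------
-------
---*---
---v---
-------
gen 2: -------
-------
-------
---*---
--<*---
-------
gen 3: -------
-------
-------
--^*---
--**---
-------
gen 4: -------
-------
-------
--*>---
--**---
-------
gen 5: -------
-------
---^---
--*----
--**---
-------
gen 6: -------
-------
---*>--
--*----
--**---
-------
gen 7: -------
-------
---**--
--*-v--
--**---
-------
gen 8: -------
-------
---**--
--*<*--
--**---
-------
gen 9: -------
-------
---^*--
--***--
--**---
-------
gen 10: -------
-------
--<-*--
--***--
--**---
-------
gen 11: -------
--^----
--*-*--
--***--
--**---
-------
gen 12: -------
--*>---
--*-*--
--***--
--**---
-------
gen 13: -------
--**---
--*v*--
--***--
--**---
-------
gen 14: -------
--**---
--<**--
--***--
--**---
-------
gen 15: -------
--**---
---**--
--v**--
--**---
-------
gen 16: -------
--**---
---**--
--->*--
--**---
-------
gen 17: -------
--**---
---^*--
----*--
--**---
-------
gen 18: -------
--**---
--<-*--
----*--
--**---
-------
gen 19: -------
--^*---
--*-*--
----*--
--**---
-------
gen 20: -------
-<-*---
--*-*--
----*--
--**---
-------
gen 21: -^-----
-*-*---
--*-*--
----*--
--**---
-------
gen 22: -*>----
-*-*---
--*-*--
----*--
--**---
-------
gen 23: -**----
-*v*---
--*-*--
----*--
--**---
-------
gen 24: -**----
-<**---
--*-*--
----*--
--**---
-------
gen 25: -**----
--**---
-v*-*--
----*--
--**---
-------
gen 26: -**----
--**---
<**-*--
----*--
--**---
-------
gen 27: -**----
^-**---
***-*--
----*--
--**---
-------
gen 28: -**----
*>**---
***-*--
----*--
--**---
-------
gen 29: -**----
****---
*v*-*--
----*--
--**---
-------
gen 30: -**----
****---
*->-*--
----*--
--**---
-------
gen 31: -**----
**^*---
*---*--
----*--
--**---
-------
gen 32: -**----
*<-*---
*---*--
----*--
--**---
-------
gen 33: -**----
*--*---
*v--*--
----*--
--**---
-------
gen 34: -**----
*--*---
<*--*--
----*--
--**---
-------
gen 35: -**----
*--*---
-*--*--
v---*--
--**---
-------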